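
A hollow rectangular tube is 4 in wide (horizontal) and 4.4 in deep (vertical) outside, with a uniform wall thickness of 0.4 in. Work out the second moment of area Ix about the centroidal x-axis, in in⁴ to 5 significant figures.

Ix ≈ 15.953 in⁴

Split into non-overlapping primitives; take the origin at the lower-left of the bounding box.
Outer rectangle: 4 × 4.4, A = 17.6 in², y = 2.2 in, Ī = 28.39467 in⁴.
Inner void (subtracted): 3.2 × 3.6, A = 11.52 in², y = 2.2 in, Ī = 12.4416 in⁴.
By symmetry the centroid is at mid-height, ȳ = 2.2 in.
All pieces are centred on the centroidal x-axis, so I = ΣĪ (holes subtracted) = 15.95307 in⁴.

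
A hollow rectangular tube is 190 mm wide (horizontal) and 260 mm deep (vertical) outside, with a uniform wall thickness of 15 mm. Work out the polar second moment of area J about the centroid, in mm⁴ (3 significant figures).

Decompose the section into non-overlapping parts with the origin at the bottom-left of its bounding rectangle.
Outer rectangle: 190 × 260, A = 49 400 mm², y = 130 mm, Ī = 278 286 667 mm⁴.
Inner void (subtracted): 160 × 230, A = 36 800 mm², y = 130 mm, Ī = 162 226 667 mm⁴.
By symmetry the centroid is at mid-height, ȳ = 130 mm.
All pieces are centred on the centroidal x-axis, so I = ΣĪ (holes subtracted) = 116 060 000 mm⁴.
Repeating about the centroidal y-axis gives I_y = 70 105 000 mm⁴.
Polar second moment: J = I_x + I_y = 186 165 000 mm⁴.

J ≈ 1.86 × 10⁸ mm⁴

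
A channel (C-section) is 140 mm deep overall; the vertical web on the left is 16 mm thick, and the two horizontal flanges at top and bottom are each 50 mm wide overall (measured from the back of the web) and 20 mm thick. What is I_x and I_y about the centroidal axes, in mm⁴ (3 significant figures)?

Treat the section as a set of non-overlapping primitives; coordinates are from the bounding-box lower-left.
Web: 16 × 140, A = 2 240 mm², y = 70 mm, Ī = 3 658 667 mm⁴.
Top flange (beyond web): 34 × 20, A = 680 mm², y = 130 mm, Ī = 22 667 mm⁴.
Bottom flange (beyond web): 34 × 20, A = 680 mm², y = 10 mm, Ī = 22 667 mm⁴.
By symmetry the centroid is at mid-height, ȳ = 70 mm.
Transfer each piece to the centroidal x-axis using Ī + A·d² with d = y − 70:
  web: d = 0 mm → contributes +3 658 667 mm⁴
  top flange (beyond web): d = 60 mm → contributes +2 470 667 mm⁴
  bottom flange (beyond web): d = -60 mm → contributes +2 470 667 mm⁴
Total I = 8 600 000 mm⁴.
For the y-axis: x̄ = 17.444 mm.
Repeating about the centroidal y-axis gives I_y = 707 689 mm⁴.

I_x ≈ 8.60 × 10⁶ mm⁴, I_y ≈ 7.08 × 10⁵ mm⁴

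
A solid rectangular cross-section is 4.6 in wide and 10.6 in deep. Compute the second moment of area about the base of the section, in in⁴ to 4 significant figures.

I_base ≈ 1826 in⁴

The section: 4.6 × 10.6, A = 48.76 in², y = 5.3 in, Ī = 456.556 in⁴.
Transfer it to the bottom edge using Ī + A·d² with d = y − 0:
  the section: d = 5.3 in → contributes +1826.22 in⁴
Total I = 1826.22 in⁴.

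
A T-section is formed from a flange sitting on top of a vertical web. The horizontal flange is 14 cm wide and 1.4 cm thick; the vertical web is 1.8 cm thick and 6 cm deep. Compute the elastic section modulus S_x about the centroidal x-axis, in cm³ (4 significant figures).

Break the section into simple shapes (no overlaps), measuring from the bottom-left corner of the bounding box.
Flange: 14 × 1.4, A = 19.6 cm², y = 6.7 cm, Ī = 3.20133 cm⁴.
Web: 1.8 × 6, A = 10.8 cm², y = 3 cm, Ī = 32.4 cm⁴.
Centroid: ȳ = ΣA·y / ΣA = 5.38553 cm.
Transfer each piece to the centroidal x-axis using Ī + A·d² with d = y − 5.38553:
  flange: d = 1.31447 cm → contributes +37.067 cm⁴
  web: d = -2.38553 cm → contributes +93.8599 cm⁴
Total I = 130.927 cm⁴.
Extreme fibre distance c = 5.38553 cm; S = I/c = 24.3109 cm³.

S_x ≈ 24.31 cm³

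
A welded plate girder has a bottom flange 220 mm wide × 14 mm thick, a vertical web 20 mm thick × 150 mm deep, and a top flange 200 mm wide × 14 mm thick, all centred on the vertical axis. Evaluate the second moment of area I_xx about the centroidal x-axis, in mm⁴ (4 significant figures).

Break the section into simple shapes (no overlaps), measuring from the bottom-left corner of the bounding box.
Bottom plate: 220 × 14, A = 3 080 mm², y = 7 mm, Ī = 50306.7 mm⁴.
Web plate: 20 × 150, A = 3 000 mm², y = 89 mm, Ī = 5 625 000 mm⁴.
Top plate: 200 × 14, A = 2 800 mm², y = 171 mm, Ī = 45733.3 mm⁴.
Centroid: ȳ = ΣA·y / ΣA = 86.4144 mm.
Transfer each piece to the centroidal x-axis using Ī + A·d² with d = y − 86.4144:
  bottom plate: d = -79.4144 mm → contributes +19 474 786 mm⁴
  web plate: d = 2.58559 mm → contributes +5 645 056 mm⁴
  top plate: d = 84.5856 mm → contributes +20 078 953 mm⁴
Total I = 45 198 795 mm⁴.

I_xx ≈ 4.520 × 10⁷ mm⁴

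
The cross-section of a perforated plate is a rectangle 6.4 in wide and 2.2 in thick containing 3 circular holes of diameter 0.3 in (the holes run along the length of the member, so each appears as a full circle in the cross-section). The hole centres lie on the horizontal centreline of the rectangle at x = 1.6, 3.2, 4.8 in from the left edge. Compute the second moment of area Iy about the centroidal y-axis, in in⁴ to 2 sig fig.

Treat the section as a set of non-overlapping primitives; coordinates are from the bounding-box lower-left.
Plate: 6.4 × 2.2, A = 14.08 in², x = 3.2 in, Ī = 48.06 in⁴.
Hole 1 (subtracted): ⌀0.3, A = 0.07069 in², x = 1.6 in, Ī = 0.0003976 in⁴.
Hole 2 (subtracted): ⌀0.3, A = 0.07069 in², x = 3.2 in, Ī = 0.0003976 in⁴.
Hole 3 (subtracted): ⌀0.3, A = 0.07069 in², x = 4.8 in, Ī = 0.0003976 in⁴.
By symmetry the centroid is at mid-width, x̄ = 3.2 in.
Transfer each piece to the centroidal y-axis using Ī + A·d² with d = x − 3.2:
  plate: d = 0 in → contributes +48.06 in⁴
  hole 1: d = -1.6 in → contributes −0.1814 in⁴
  hole 2: d = 0 in → contributes −0.0003976 in⁴
  hole 3: d = 1.6 in → contributes −0.1814 in⁴
Total I = 47.7 in⁴.

Iy ≈ 48 in⁴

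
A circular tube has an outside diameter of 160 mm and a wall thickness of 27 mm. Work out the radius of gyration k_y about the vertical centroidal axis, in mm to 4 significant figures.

Decompose the section into non-overlapping parts with the origin at the bottom-left of its bounding rectangle.
Outer circle: ⌀160, A = 20106.2 mm², x = 80 mm, Ī = 32 169 909 mm⁴.
Bore (subtracted): ⌀106, A = 8824.73 mm², x = 80 mm, Ī = 6 197 169 mm⁴.
By symmetry the centroid is at mid-width, x̄ = 80 mm.
All pieces are centred on the vertical centroidal axis, so I = ΣĪ (holes subtracted) = 25 972 739 mm⁴.
Radius of gyration: k = √(I/A) = √(25 972 739 / 11281.5) = 47.9818 mm.

k_y ≈ 47.98 mm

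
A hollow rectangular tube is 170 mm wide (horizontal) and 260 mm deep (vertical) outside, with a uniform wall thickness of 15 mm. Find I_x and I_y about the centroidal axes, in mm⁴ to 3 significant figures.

I_x ≈ 1.07 × 10⁸ mm⁴, I_y ≈ 5.39 × 10⁷ mm⁴

Decompose the section into non-overlapping parts with the origin at the bottom-left of its bounding rectangle.
Outer rectangle: 170 × 260, A = 44 200 mm², y = 130 mm, Ī = 248 993 333 mm⁴.
Inner void (subtracted): 140 × 230, A = 32 200 mm², y = 130 mm, Ī = 141 948 333 mm⁴.
By symmetry the centroid is at mid-height, ȳ = 130 mm.
All pieces are centred on the centroidal x-axis, so I = ΣĪ (holes subtracted) = 107 045 000 mm⁴.
Repeating about the centroidal y-axis gives I_y = 53 855 000 mm⁴.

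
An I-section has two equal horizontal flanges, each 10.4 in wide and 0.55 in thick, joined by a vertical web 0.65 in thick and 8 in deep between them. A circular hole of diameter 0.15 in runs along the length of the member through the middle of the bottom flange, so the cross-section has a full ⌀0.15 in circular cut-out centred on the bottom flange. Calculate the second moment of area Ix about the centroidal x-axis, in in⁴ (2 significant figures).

Decompose the section into non-overlapping parts with the origin at the bottom-left of its bounding rectangle.
Bottom flange: 10.4 × 0.55, A = 5.72 in², y = 0.275 in, Ī = 0.1442 in⁴.
Web: 0.65 × 8, A = 5.2 in², y = 4.55 in, Ī = 27.73 in⁴.
Top flange: 10.4 × 0.55, A = 5.72 in², y = 8.825 in, Ī = 0.1442 in⁴.
Hole (subtracted): ⌀0.15, A = 0.01767 in², y = 0.275 in, Ī = 0.00002485 in⁴.
Centroid: ȳ = ΣA·y / ΣA = 4.555 in.
Transfer each piece to the centroidal x-axis using Ī + A·d² with d = y − 4.555:
  bottom flange: d = -4.28 in → contributes +104.9 in⁴
  web: d = -0.004545 in → contributes +27.73 in⁴
  top flange: d = 4.27 in → contributes +104.5 in⁴
  hole: d = -4.28 in → contributes −0.3237 in⁴
Total I = 236.8 in⁴.

Ix ≈ 240 in⁴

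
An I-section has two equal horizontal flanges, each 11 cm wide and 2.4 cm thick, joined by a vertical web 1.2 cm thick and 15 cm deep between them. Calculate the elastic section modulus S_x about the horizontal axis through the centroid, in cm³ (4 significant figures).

S_x ≈ 440.3 cm³

Decompose the section into non-overlapping parts with the origin at the bottom-left of its bounding rectangle.
Bottom flange: 11 × 2.4, A = 26.4 cm², y = 1.2 cm, Ī = 12.672 cm⁴.
Web: 1.2 × 15, A = 18 cm², y = 9.9 cm, Ī = 337.5 cm⁴.
Top flange: 11 × 2.4, A = 26.4 cm², y = 18.6 cm, Ī = 12.672 cm⁴.
By symmetry the centroid is at mid-height, ȳ = 9.9 cm.
Transfer each piece to the horizontal axis through the centroid using Ī + A·d² with d = y − 9.9:
  bottom flange: d = -8.7 cm → contributes +2010.89 cm⁴
  web: d = 0 cm → contributes +337.5 cm⁴
  top flange: d = 8.7 cm → contributes +2010.89 cm⁴
Total I = 4359.28 cm⁴.
Extreme fibre distance c = 9.9 cm; S = I/c = 440.331 cm³.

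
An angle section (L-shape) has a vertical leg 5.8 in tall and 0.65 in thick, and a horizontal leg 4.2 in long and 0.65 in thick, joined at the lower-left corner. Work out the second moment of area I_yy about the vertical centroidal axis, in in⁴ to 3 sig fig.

I_yy ≈ 8.87 in⁴

Break the section into simple shapes (no overlaps), measuring from the bottom-left corner of the bounding box.
Vertical leg: 0.65 × 5.8, A = 3.77 in², x = 0.325 in, Ī = 0.13274 in⁴.
Horizontal leg (remainder): 3.55 × 0.65, A = 2.3075 in², x = 2.425 in, Ī = 2.4234 in⁴.
Centroid: x̄ = ΣA·x / ΣA = 1.1223 in.
Transfer each piece to the vertical centroidal axis using Ī + A·d² with d = x − 1.1223:
  vertical leg: d = -0.79733 in → contributes +2.5294 in⁴
  horizontal leg (remainder): d = 1.3027 in → contributes +6.3391 in⁴
Total I = 8.8685 in⁴.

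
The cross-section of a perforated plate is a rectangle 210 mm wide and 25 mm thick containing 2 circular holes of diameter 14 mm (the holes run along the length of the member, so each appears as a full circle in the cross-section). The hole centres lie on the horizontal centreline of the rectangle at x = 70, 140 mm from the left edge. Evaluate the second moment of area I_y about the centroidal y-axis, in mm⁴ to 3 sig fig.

I_y ≈ 1.89 × 10⁷ mm⁴

Split into non-overlapping primitives; take the origin at the lower-left of the bounding box.
Plate: 210 × 25, A = 5 250 mm², x = 105 mm, Ī = 19 293 750 mm⁴.
Hole 1 (subtracted): ⌀14, A = 153.94 mm², x = 70 mm, Ī = 1885.7 mm⁴.
Hole 2 (subtracted): ⌀14, A = 153.94 mm², x = 140 mm, Ī = 1885.7 mm⁴.
By symmetry the centroid is at mid-width, x̄ = 105 mm.
Transfer each piece to the centroidal y-axis using Ī + A·d² with d = x − 105:
  plate: d = 0 mm → contributes +19 293 750 mm⁴
  hole 1: d = -35 mm → contributes −190 460 mm⁴
  hole 2: d = 35 mm → contributes −190 460 mm⁴
Total I = 18 912 830 mm⁴.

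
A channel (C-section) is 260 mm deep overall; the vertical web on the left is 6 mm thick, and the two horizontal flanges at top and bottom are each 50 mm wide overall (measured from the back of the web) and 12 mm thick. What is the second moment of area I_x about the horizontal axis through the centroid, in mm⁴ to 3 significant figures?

Decompose the section into non-overlapping parts with the origin at the bottom-left of its bounding rectangle.
Web: 6 × 260, A = 1 560 mm², y = 130 mm, Ī = 8 788 000 mm⁴.
Top flange (beyond web): 44 × 12, A = 528 mm², y = 254 mm, Ī = 6 336 mm⁴.
Bottom flange (beyond web): 44 × 12, A = 528 mm², y = 6 mm, Ī = 6 336 mm⁴.
By symmetry the centroid is at mid-height, ȳ = 130 mm.
Transfer each piece to the horizontal axis through the centroid using Ī + A·d² with d = y − 130:
  web: d = 0 mm → contributes +8 788 000 mm⁴
  top flange (beyond web): d = 124 mm → contributes +8 124 864 mm⁴
  bottom flange (beyond web): d = -124 mm → contributes +8 124 864 mm⁴
Total I = 25 037 728 mm⁴.

I_x ≈ 2.50 × 10⁷ mm⁴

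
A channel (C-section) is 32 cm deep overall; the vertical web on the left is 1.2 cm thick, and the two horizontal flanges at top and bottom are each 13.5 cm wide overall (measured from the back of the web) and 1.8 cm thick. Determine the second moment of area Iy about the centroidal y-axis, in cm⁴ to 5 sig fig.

Split into non-overlapping primitives; take the origin at the lower-left of the bounding box.
Web: 1.2 × 32, A = 38.4 cm², x = 0.6 cm, Ī = 4.608 cm⁴.
Top flange (beyond web): 12.3 × 1.8, A = 22.14 cm², x = 7.35 cm, Ī = 279.1301 cm⁴.
Bottom flange (beyond web): 12.3 × 1.8, A = 22.14 cm², x = 7.35 cm, Ī = 279.1301 cm⁴.
Centroid: x̄ = ΣA·x / ΣA = 4.215022 cm.
Transfer each piece to the centroidal y-axis using Ī + A·d² with d = x − 4.215022:
  web: d = -3.615022 cm → contributes +506.4339 cm⁴
  top flange (beyond web): d = 3.134978 cm → contributes +496.7239 cm⁴
  bottom flange (beyond web): d = 3.134978 cm → contributes +496.7239 cm⁴
Total I = 1499.882 cm⁴.

Iy ≈ 1499.9 cm⁴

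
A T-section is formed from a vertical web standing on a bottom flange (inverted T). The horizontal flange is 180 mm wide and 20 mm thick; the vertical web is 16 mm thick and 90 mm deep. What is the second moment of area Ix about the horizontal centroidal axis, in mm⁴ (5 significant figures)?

Decompose the section into non-overlapping parts with the origin at the bottom-left of its bounding rectangle.
Flange: 180 × 20, A = 3 600 mm², y = 10 mm, Ī = 120 000 mm⁴.
Web: 16 × 90, A = 1 440 mm², y = 65 mm, Ī = 972 000 mm⁴.
Centroid: ȳ = ΣA·y / ΣA = 25.71429 mm.
Transfer each piece to the horizontal centroidal axis using Ī + A·d² with d = y − 25.71429:
  flange: d = -15.71429 mm → contributes +1 008 980 mm⁴
  web: d = 39.28571 mm → contributes +3 194 449 mm⁴
Total I = 4 203 429 mm⁴.

Ix ≈ 4.2034 × 10⁶ mm⁴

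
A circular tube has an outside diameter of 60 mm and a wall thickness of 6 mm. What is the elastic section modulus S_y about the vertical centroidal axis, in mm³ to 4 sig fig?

Treat the section as a set of non-overlapping primitives; coordinates are from the bounding-box lower-left.
Outer circle: ⌀60, A = 2827.43 mm², x = 30 mm, Ī = 636 173 mm⁴.
Bore (subtracted): ⌀48, A = 1809.56 mm², x = 30 mm, Ī = 260 576 mm⁴.
By symmetry the centroid is at mid-width, x̄ = 30 mm.
All pieces are centred on the vertical centroidal axis, so I = ΣĪ (holes subtracted) = 375 596 mm⁴.
Extreme fibre distance c = 30 mm; S = I/c = 12519.9 mm³.

S_y ≈ 1.252 × 10⁴ mm³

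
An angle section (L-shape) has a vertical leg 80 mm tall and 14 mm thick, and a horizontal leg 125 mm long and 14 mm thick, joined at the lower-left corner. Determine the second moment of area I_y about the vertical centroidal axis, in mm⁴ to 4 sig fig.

I_y ≈ 4.156 × 10⁶ mm⁴

Break the section into simple shapes (no overlaps), measuring from the bottom-left corner of the bounding box.
Vertical leg: 14 × 80, A = 1 120 mm², x = 7 mm, Ī = 18293.3 mm⁴.
Horizontal leg (remainder): 111 × 14, A = 1 554 mm², x = 69.5 mm, Ī = 1 595 570 mm⁴.
Centroid: x̄ = ΣA·x / ΣA = 43.322 mm.
Transfer each piece to the vertical centroidal axis using Ī + A·d² with d = x − 43.322:
  vertical leg: d = -36.322 mm → contributes +1 495 895 mm⁴
  horizontal leg (remainder): d = 26.178 mm → contributes +2 660 507 mm⁴
Total I = 4 156 402 mm⁴.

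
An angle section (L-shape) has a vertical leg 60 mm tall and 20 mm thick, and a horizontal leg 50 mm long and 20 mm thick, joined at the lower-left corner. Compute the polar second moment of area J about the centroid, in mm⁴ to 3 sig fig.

J ≈ 8.75 × 10⁵ mm⁴

Treat the section as a set of non-overlapping primitives; coordinates are from the bounding-box lower-left.
Vertical leg: 20 × 60, A = 1 200 mm², y = 30 mm, Ī = 360 000 mm⁴.
Horizontal leg (remainder): 30 × 20, A = 600 mm², y = 10 mm, Ī = 20 000 mm⁴.
Centroid: ȳ = ΣA·y / ΣA = 23.333 mm.
Transfer each piece to the centroidal x-axis using Ī + A·d² with d = y − 23.333:
  vertical leg: d = 6.6667 mm → contributes +413 333 mm⁴
  horizontal leg (remainder): d = -13.333 mm → contributes +126 667 mm⁴
Total I = 540 000 mm⁴.
For the y-axis: x̄ = 18.333 mm.
Repeating about the centroidal y-axis gives I_y = 335 000 mm⁴.
Polar second moment: J = I_x + I_y = 875 000 mm⁴.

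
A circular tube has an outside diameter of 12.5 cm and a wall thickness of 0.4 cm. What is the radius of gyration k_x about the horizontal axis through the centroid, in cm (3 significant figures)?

Decompose the section into non-overlapping parts with the origin at the bottom-left of its bounding rectangle.
Outer circle: ⌀12.5, A = 122.72 cm², y = 6.25 cm, Ī = 1198.4 cm⁴.
Bore (subtracted): ⌀11.7, A = 107.51 cm², y = 6.25 cm, Ī = 919.84 cm⁴.
By symmetry the centroid is at mid-height, ȳ = 6.25 cm.
All pieces are centred on the horizontal axis through the centroid, so I = ΣĪ (holes subtracted) = 278.58 cm⁴.
Radius of gyration: k = √(I/A) = √(278.58 / 15.205) = 4.2803 cm.

k_x ≈ 4.28 cm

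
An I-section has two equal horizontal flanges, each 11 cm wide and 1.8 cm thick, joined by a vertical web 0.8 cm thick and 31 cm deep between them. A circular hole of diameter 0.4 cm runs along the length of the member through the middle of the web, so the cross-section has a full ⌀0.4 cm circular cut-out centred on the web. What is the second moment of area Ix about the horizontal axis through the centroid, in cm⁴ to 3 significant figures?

Ix ≈ 1.26 × 10⁴ cm⁴

Split into non-overlapping primitives; take the origin at the lower-left of the bounding box.
Bottom flange: 11 × 1.8, A = 19.8 cm², y = 0.9 cm, Ī = 5.346 cm⁴.
Web: 0.8 × 31, A = 24.8 cm², y = 17.3 cm, Ī = 1986.1 cm⁴.
Top flange: 11 × 1.8, A = 19.8 cm², y = 33.7 cm, Ī = 5.346 cm⁴.
Hole (subtracted): ⌀0.4, A = 0.12566 cm², y = 17.3 cm, Ī = 0.0012566 cm⁴.
By symmetry the centroid is at mid-height, ȳ = 17.3 cm.
Transfer each piece to the horizontal axis through the centroid using Ī + A·d² with d = y − 17.3:
  bottom flange: d = -16.4 cm → contributes +5330.8 cm⁴
  web: d = 0 cm → contributes +1986.1 cm⁴
  top flange: d = 16.4 cm → contributes +5330.8 cm⁴
  hole: d = 0 cm → contributes −0.0012566 cm⁴
Total I = 12 648 cm⁴.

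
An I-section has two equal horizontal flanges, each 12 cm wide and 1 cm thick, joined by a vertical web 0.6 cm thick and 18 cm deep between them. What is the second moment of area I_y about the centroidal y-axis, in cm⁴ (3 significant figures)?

Break the section into simple shapes (no overlaps), measuring from the bottom-left corner of the bounding box.
Bottom flange: 12 × 1, A = 12 cm², x = 6 cm, Ī = 144 cm⁴.
Web: 0.6 × 18, A = 10.8 cm², x = 6 cm, Ī = 0.324 cm⁴.
Top flange: 12 × 1, A = 12 cm², x = 6 cm, Ī = 144 cm⁴.
By symmetry the centroid is at mid-width, x̄ = 6 cm.
All pieces are centred on the centroidal y-axis, so I = ΣĪ = 288.32 cm⁴.

I_y ≈ 288 cm⁴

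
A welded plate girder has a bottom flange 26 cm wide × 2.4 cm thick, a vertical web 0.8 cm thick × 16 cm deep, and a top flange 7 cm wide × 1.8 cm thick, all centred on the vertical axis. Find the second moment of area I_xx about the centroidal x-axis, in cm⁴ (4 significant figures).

I_xx ≈ 4156 cm⁴

Break the section into simple shapes (no overlaps), measuring from the bottom-left corner of the bounding box.
Bottom plate: 26 × 2.4, A = 62.4 cm², y = 1.2 cm, Ī = 29.952 cm⁴.
Web plate: 0.8 × 16, A = 12.8 cm², y = 10.4 cm, Ī = 273.067 cm⁴.
Top plate: 7 × 1.8, A = 12.6 cm², y = 19.3 cm, Ī = 3.402 cm⁴.
Centroid: ȳ = ΣA·y / ΣA = 5.13872 cm.
Transfer each piece to the centroidal x-axis using Ī + A·d² with d = y − 5.13872:
  bottom plate: d = -3.93872 cm → contributes +997.998 cm⁴
  web plate: d = 5.26128 cm → contributes +627.384 cm⁴
  top plate: d = 14.1613 cm → contributes +2530.23 cm⁴
Total I = 4155.61 cm⁴.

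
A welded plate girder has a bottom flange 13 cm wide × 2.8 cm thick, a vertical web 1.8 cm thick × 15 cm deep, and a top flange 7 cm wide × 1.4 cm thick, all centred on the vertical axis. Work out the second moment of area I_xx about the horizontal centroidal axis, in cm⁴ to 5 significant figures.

I_xx ≈ 3263.2 cm⁴

Decompose the section into non-overlapping parts with the origin at the bottom-left of its bounding rectangle.
Bottom plate: 13 × 2.8, A = 36.4 cm², y = 1.4 cm, Ī = 23.78133 cm⁴.
Web plate: 1.8 × 15, A = 27 cm², y = 10.3 cm, Ī = 506.25 cm⁴.
Top plate: 7 × 1.4, A = 9.8 cm², y = 18.5 cm, Ī = 1.600667 cm⁴.
Centroid: ȳ = ΣA·y / ΣA = 6.972131 cm.
Transfer each piece to the horizontal centroidal axis using Ī + A·d² with d = y − 6.972131:
  bottom plate: d = -5.572131 cm → contributes +1153.952 cm⁴
  web plate: d = 3.327869 cm → contributes +805.2672 cm⁴
  top plate: d = 11.52787 cm → contributes +1303.94 cm⁴
Total I = 3263.159 cm⁴.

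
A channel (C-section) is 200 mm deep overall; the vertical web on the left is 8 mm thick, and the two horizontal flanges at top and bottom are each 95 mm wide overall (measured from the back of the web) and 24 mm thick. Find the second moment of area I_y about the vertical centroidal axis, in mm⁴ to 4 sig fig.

I_y ≈ 5.253 × 10⁶ mm⁴

Split into non-overlapping primitives; take the origin at the lower-left of the bounding box.
Web: 8 × 200, A = 1 600 mm², x = 4 mm, Ī = 8533.33 mm⁴.
Top flange (beyond web): 87 × 24, A = 2 088 mm², x = 51.5 mm, Ī = 1 317 006 mm⁴.
Bottom flange (beyond web): 87 × 24, A = 2 088 mm², x = 51.5 mm, Ī = 1 317 006 mm⁴.
Centroid: x̄ = ΣA·x / ΣA = 38.3421 mm.
Transfer each piece to the vertical centroidal axis using Ī + A·d² with d = x − 38.3421:
  web: d = -34.3421 mm → contributes +1 895 542 mm⁴
  top flange (beyond web): d = 13.1579 mm → contributes +1 678 502 mm⁴
  bottom flange (beyond web): d = 13.1579 mm → contributes +1 678 502 mm⁴
Total I = 5 252 545 mm⁴.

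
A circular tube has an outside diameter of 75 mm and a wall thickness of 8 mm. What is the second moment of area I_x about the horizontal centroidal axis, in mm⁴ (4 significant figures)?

Decompose the section into non-overlapping parts with the origin at the bottom-left of its bounding rectangle.
Outer circle: ⌀75, A = 4417.86 mm², y = 37.5 mm, Ī = 1 553 156 mm⁴.
Bore (subtracted): ⌀59, A = 2733.97 mm², y = 37.5 mm, Ī = 594 810 mm⁴.
By symmetry the centroid is at mid-height, ȳ = 37.5 mm.
All pieces are centred on the horizontal centroidal axis, so I = ΣĪ (holes subtracted) = 958 346 mm⁴.

I_x ≈ 9.583 × 10⁵ mm⁴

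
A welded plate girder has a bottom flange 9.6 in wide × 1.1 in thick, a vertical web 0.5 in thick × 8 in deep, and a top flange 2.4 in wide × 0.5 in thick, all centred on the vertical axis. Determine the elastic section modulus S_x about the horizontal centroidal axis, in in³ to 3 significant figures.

S_x ≈ 20.2 in³

Split into non-overlapping primitives; take the origin at the lower-left of the bounding box.
Bottom plate: 9.6 × 1.1, A = 10.56 in², y = 0.55 in, Ī = 1.0648 in⁴.
Web plate: 0.5 × 8, A = 4 in², y = 5.1 in, Ī = 21.333 in⁴.
Top plate: 2.4 × 0.5, A = 1.2 in², y = 9.35 in, Ī = 0.025 in⁴.
Centroid: ȳ = ΣA·y / ΣA = 2.3749 in.
Transfer each piece to the horizontal centroidal axis using Ī + A·d² with d = y − 2.3749:
  bottom plate: d = -1.8249 in → contributes +36.231 in⁴
  web plate: d = 2.7251 in → contributes +51.039 in⁴
  top plate: d = 6.9751 in → contributes +58.408 in⁴
Total I = 145.68 in⁴.
Extreme fibre distance c = 7.2251 in; S = I/c = 20.163 in³.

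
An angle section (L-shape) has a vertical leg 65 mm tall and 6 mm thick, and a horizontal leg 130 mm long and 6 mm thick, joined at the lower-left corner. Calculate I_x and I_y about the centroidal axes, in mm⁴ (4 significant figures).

Decompose the section into non-overlapping parts with the origin at the bottom-left of its bounding rectangle.
Vertical leg: 6 × 65, A = 390 mm², y = 32.5 mm, Ī = 137 313 mm⁴.
Horizontal leg (remainder): 124 × 6, A = 744 mm², y = 3 mm, Ī = 2 232 mm⁴.
Centroid: ȳ = ΣA·y / ΣA = 13.1455 mm.
Transfer each piece to the centroidal x-axis using Ī + A·d² with d = y − 13.1455:
  vertical leg: d = 19.3545 mm → contributes +283 405 mm⁴
  horizontal leg (remainder): d = -10.1455 mm → contributes +78812.8 mm⁴
Total I = 362 218 mm⁴.
For the y-axis: x̄ = 45.6455 mm.
Repeating about the centroidal y-axis gives I_y = 2 035 545 mm⁴.

I_x ≈ 3.622 × 10⁵ mm⁴, I_y ≈ 2.036 × 10⁶ mm⁴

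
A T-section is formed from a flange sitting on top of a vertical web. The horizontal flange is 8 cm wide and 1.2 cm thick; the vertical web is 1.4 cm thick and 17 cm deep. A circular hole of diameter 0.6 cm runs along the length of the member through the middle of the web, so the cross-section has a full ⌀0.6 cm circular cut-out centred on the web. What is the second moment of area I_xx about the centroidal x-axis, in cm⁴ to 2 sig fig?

I_xx ≈ 1100 cm⁴

Split into non-overlapping primitives; take the origin at the lower-left of the bounding box.
Flange: 8 × 1.2, A = 9.6 cm², y = 17.6 cm, Ī = 1.152 cm⁴.
Web: 1.4 × 17, A = 23.8 cm², y = 8.5 cm, Ī = 573.2 cm⁴.
Hole (subtracted): ⌀0.6, A = 0.2827 cm², y = 8.5 cm, Ī = 0.006362 cm⁴.
Centroid: ȳ = ΣA·y / ΣA = 11.14 cm.
Transfer each piece to the centroidal x-axis using Ī + A·d² with d = y − 11.14:
  flange: d = 6.462 cm → contributes +402 cm⁴
  web: d = -2.638 cm → contributes +738.8 cm⁴
  hole: d = -2.638 cm → contributes −1.974 cm⁴
Total I = 1 139 cm⁴.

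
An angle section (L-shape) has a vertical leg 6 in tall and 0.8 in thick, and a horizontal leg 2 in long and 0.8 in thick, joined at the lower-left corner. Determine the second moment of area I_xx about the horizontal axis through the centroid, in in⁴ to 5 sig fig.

I_xx ≈ 19.859 in⁴

Treat the section as a set of non-overlapping primitives; coordinates are from the bounding-box lower-left.
Vertical leg: 0.8 × 6, A = 4.8 in², y = 3 in, Ī = 14.4 in⁴.
Horizontal leg (remainder): 1.2 × 0.8, A = 0.96 in², y = 0.4 in, Ī = 0.0512 in⁴.
Centroid: ȳ = ΣA·y / ΣA = 2.566667 in.
Transfer each piece to the horizontal axis through the centroid using Ī + A·d² with d = y − 2.566667:
  vertical leg: d = 0.4333333 in → contributes +15.30133 in⁴
  horizontal leg (remainder): d = -2.166667 in → contributes +4.557867 in⁴
Total I = 19.8592 in⁴.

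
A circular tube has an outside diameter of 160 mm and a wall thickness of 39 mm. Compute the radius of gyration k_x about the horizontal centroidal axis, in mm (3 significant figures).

k_x ≈ 44.9 mm

Decompose the section into non-overlapping parts with the origin at the bottom-left of its bounding rectangle.
Outer circle: ⌀160, A = 20 106 mm², y = 80 mm, Ī = 32 169 909 mm⁴.
Bore (subtracted): ⌀82, A = 5 281 mm², y = 80 mm, Ī = 2 219 347 mm⁴.
By symmetry the centroid is at mid-height, ȳ = 80 mm.
All pieces are centred on the horizontal centroidal axis, so I = ΣĪ (holes subtracted) = 29 950 561 mm⁴.
Radius of gyration: k = √(I/A) = √(29 950 561 / 14 825) = 44.947 mm.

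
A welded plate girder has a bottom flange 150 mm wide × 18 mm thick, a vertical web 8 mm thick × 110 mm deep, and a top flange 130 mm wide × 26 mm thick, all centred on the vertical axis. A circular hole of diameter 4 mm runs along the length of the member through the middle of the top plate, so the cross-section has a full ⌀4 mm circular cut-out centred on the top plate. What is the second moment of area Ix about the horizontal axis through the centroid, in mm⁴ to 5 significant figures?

Ix ≈ 2.7326 × 10⁷ mm⁴

Treat the section as a set of non-overlapping primitives; coordinates are from the bounding-box lower-left.
Bottom plate: 150 × 18, A = 2 700 mm², y = 9 mm, Ī = 72 900 mm⁴.
Web plate: 8 × 110, A = 880 mm², y = 73 mm, Ī = 887333.3 mm⁴.
Top plate: 130 × 26, A = 3 380 mm², y = 141 mm, Ī = 190406.7 mm⁴.
Hole (subtracted): ⌀4, A = 12.56637 mm², y = 141 mm, Ī = 12.56637 mm⁴.
Centroid: ȳ = ΣA·y / ΣA = 81.08723 mm.
Transfer each piece to the horizontal axis through the centroid using Ī + A·d² with d = y − 81.08723:
  bottom plate: d = -72.08723 mm → contributes +14 103 635 mm⁴
  web plate: d = -8.087229 mm → contributes +944888.2 mm⁴
  top plate: d = 59.91277 mm → contributes +12 323 052 mm⁴
  hole: d = 59.91277 mm → contributes −45120.06 mm⁴
Total I = 27 326 456 mm⁴.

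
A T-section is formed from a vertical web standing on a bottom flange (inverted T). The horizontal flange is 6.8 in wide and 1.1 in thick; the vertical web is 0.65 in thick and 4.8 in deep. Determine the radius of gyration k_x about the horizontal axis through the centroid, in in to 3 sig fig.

k_x ≈ 1.56 in

Decompose the section into non-overlapping parts with the origin at the bottom-left of its bounding rectangle.
Flange: 6.8 × 1.1, A = 7.48 in², y = 0.55 in, Ī = 0.75423 in⁴.
Web: 0.65 × 4.8, A = 3.12 in², y = 3.5 in, Ī = 5.9904 in⁴.
Centroid: ȳ = ΣA·y / ΣA = 1.4183 in.
Transfer each piece to the horizontal axis through the centroid using Ī + A·d² with d = y − 1.4183:
  flange: d = -0.8683 in → contributes +6.3938 in⁴
  web: d = 2.0817 in → contributes +19.511 in⁴
Total I = 25.905 in⁴.
Radius of gyration: k = √(I/A) = √(25.905 / 10.6) = 1.5633 in.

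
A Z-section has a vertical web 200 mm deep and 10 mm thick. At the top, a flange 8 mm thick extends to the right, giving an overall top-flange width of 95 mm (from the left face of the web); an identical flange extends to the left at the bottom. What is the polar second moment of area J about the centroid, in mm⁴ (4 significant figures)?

Break the section into simple shapes (no overlaps), measuring from the bottom-left corner of the bounding box.
Web: 10 × 200, A = 2 000 mm², y = 100 mm, Ī = 6 666 667 mm⁴.
Top flange (beyond web): 85 × 8, A = 680 mm², y = 196 mm, Ī = 3626.67 mm⁴.
Bottom flange (beyond web): 85 × 8, A = 680 mm², y = 4 mm, Ī = 3626.67 mm⁴.
Centroid: ȳ = ΣA·y / ΣA = 100 mm.
Transfer each piece to the centroidal x-axis using Ī + A·d² with d = y − 100:
  web: d = 0 mm → contributes +6 666 667 mm⁴
  top flange (beyond web): d = 96 mm → contributes +6 270 507 mm⁴
  bottom flange (beyond web): d = -96 mm → contributes +6 270 507 mm⁴
Total I = 19 207 680 mm⁴.
For the y-axis: x̄ = 90 mm.
Repeating about the centroidal y-axis gives I_y = 3 904 000 mm⁴.
Polar second moment: J = I_x + I_y = 23 111 680 mm⁴.

J ≈ 2.311 × 10⁷ mm⁴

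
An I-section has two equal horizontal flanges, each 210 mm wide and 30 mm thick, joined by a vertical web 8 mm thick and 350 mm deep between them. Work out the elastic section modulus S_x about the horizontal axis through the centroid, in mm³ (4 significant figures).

S_x ≈ 2.363 × 10⁶ mm³

Break the section into simple shapes (no overlaps), measuring from the bottom-left corner of the bounding box.
Bottom flange: 210 × 30, A = 6 300 mm², y = 15 mm, Ī = 472 500 mm⁴.
Web: 8 × 350, A = 2 800 mm², y = 205 mm, Ī = 28 583 333 mm⁴.
Top flange: 210 × 30, A = 6 300 mm², y = 395 mm, Ī = 472 500 mm⁴.
By symmetry the centroid is at mid-height, ȳ = 205 mm.
Transfer each piece to the horizontal axis through the centroid using Ī + A·d² with d = y − 205:
  bottom flange: d = -190 mm → contributes +227 902 500 mm⁴
  web: d = 0 mm → contributes +28 583 333 mm⁴
  top flange: d = 190 mm → contributes +227 902 500 mm⁴
Total I = 484 388 333 mm⁴.
Extreme fibre distance c = 205 mm; S = I/c = 2 362 870 mm³.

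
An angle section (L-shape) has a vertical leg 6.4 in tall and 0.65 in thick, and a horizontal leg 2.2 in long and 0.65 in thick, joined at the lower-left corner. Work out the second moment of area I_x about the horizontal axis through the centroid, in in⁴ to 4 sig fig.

I_x ≈ 20.94 in⁴

Decompose the section into non-overlapping parts with the origin at the bottom-left of its bounding rectangle.
Vertical leg: 0.65 × 6.4, A = 4.16 in², y = 3.2 in, Ī = 14.1995 in⁴.
Horizontal leg (remainder): 1.55 × 0.65, A = 1.0075 in², y = 0.325 in, Ī = 0.0354724 in⁴.
Centroid: ȳ = ΣA·y / ΣA = 2.63947 in.
Transfer each piece to the horizontal axis through the centroid using Ī + A·d² with d = y − 2.63947:
  vertical leg: d = 0.560535 in → contributes +15.5065 in⁴
  horizontal leg (remainder): d = -2.31447 in → contributes +5.4324 in⁴
Total I = 20.9389 in⁴.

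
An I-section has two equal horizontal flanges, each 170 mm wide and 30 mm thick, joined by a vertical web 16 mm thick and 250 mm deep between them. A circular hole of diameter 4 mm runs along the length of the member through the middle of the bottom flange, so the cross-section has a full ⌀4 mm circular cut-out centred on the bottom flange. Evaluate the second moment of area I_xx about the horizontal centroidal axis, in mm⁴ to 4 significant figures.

I_xx ≈ 2.213 × 10⁸ mm⁴

Split into non-overlapping primitives; take the origin at the lower-left of the bounding box.
Bottom flange: 170 × 30, A = 5 100 mm², y = 15 mm, Ī = 382 500 mm⁴.
Web: 16 × 250, A = 4 000 mm², y = 155 mm, Ī = 20 833 333 mm⁴.
Top flange: 170 × 30, A = 5 100 mm², y = 295 mm, Ī = 382 500 mm⁴.
Hole (subtracted): ⌀4, A = 12.5664 mm², y = 15 mm, Ī = 12.5664 mm⁴.
Centroid: ȳ = ΣA·y / ΣA = 155.124 mm.
Transfer each piece to the horizontal centroidal axis using Ī + A·d² with d = y − 155.124:
  bottom flange: d = -140.124 mm → contributes +100 519 655 mm⁴
  web: d = -0.124004 mm → contributes +20 833 395 mm⁴
  top flange: d = 139.876 mm → contributes +100 165 501 mm⁴
  hole: d = -140.124 mm → contributes −246 750 mm⁴
Total I = 221 271 802 mm⁴.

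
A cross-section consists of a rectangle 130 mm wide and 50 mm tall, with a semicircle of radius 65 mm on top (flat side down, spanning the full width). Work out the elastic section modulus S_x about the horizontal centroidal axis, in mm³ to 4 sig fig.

S_x ≈ 1.954 × 10⁵ mm³

Treat the section as a set of non-overlapping primitives; coordinates are from the bounding-box lower-left.
Rectangular body: 130 × 50, A = 6 500 mm², y = 25 mm, Ī = 1 354 167 mm⁴.
Semicircular cap: semicircle r = 65, A = 6636.61 mm², y = 77.5869 mm, Ī = 1 959 230 mm⁴.
Centroid: ȳ = ΣA·y / ΣA = 51.5669 mm.
Transfer each piece to the horizontal centroidal axis using Ī + A·d² with d = y − 51.5669:
  rectangular body: d = -26.5669 mm → contributes +5 941 857 mm⁴
  semicircular cap: d = 26.02 mm → contributes +6 452 483 mm⁴
Total I = 12 394 339 mm⁴.
Extreme fibre distance c = 63.4331 mm; S = I/c = 195 392 mm³.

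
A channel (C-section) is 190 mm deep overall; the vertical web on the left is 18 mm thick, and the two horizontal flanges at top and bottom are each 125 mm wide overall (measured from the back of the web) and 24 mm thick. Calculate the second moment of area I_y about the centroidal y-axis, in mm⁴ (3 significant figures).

Decompose the section into non-overlapping parts with the origin at the bottom-left of its bounding rectangle.
Web: 18 × 190, A = 3 420 mm², x = 9 mm, Ī = 92 340 mm⁴.
Top flange (beyond web): 107 × 24, A = 2 568 mm², x = 71.5 mm, Ī = 2 450 086 mm⁴.
Bottom flange (beyond web): 107 × 24, A = 2 568 mm², x = 71.5 mm, Ī = 2 450 086 mm⁴.
Centroid: x̄ = ΣA·x / ΣA = 46.518 mm.
Transfer each piece to the centroidal y-axis using Ī + A·d² with d = x − 46.518:
  web: d = -37.518 mm → contributes +4 906 213 mm⁴
  top flange (beyond web): d = 24.982 mm → contributes +4 052 836 mm⁴
  bottom flange (beyond web): d = 24.982 mm → contributes +4 052 836 mm⁴
Total I = 13 011 884 mm⁴.

I_y ≈ 1.30 × 10⁷ mm⁴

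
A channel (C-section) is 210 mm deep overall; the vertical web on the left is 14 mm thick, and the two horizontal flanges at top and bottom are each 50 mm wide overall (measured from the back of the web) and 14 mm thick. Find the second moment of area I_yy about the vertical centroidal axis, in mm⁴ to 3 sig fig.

I_yy ≈ 6.26 × 10⁵ mm⁴

Split into non-overlapping primitives; take the origin at the lower-left of the bounding box.
Web: 14 × 210, A = 2 940 mm², x = 7 mm, Ī = 48 020 mm⁴.
Top flange (beyond web): 36 × 14, A = 504 mm², x = 32 mm, Ī = 54 432 mm⁴.
Bottom flange (beyond web): 36 × 14, A = 504 mm², x = 32 mm, Ī = 54 432 mm⁴.
Centroid: x̄ = ΣA·x / ΣA = 13.383 mm.
Transfer each piece to the vertical centroidal axis using Ī + A·d² with d = x − 13.383:
  web: d = -6.383 mm → contributes +167 803 mm⁴
  top flange (beyond web): d = 18.617 mm → contributes +229 115 mm⁴
  bottom flange (beyond web): d = 18.617 mm → contributes +229 115 mm⁴
Total I = 626 033 mm⁴.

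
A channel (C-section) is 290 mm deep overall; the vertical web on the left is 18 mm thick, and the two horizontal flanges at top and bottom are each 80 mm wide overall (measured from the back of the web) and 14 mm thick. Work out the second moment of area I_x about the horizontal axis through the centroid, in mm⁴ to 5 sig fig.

Split into non-overlapping primitives; take the origin at the lower-left of the bounding box.
Web: 18 × 290, A = 5 220 mm², y = 145 mm, Ī = 36 583 500 mm⁴.
Top flange (beyond web): 62 × 14, A = 868 mm², y = 283 mm, Ī = 14177.33 mm⁴.
Bottom flange (beyond web): 62 × 14, A = 868 mm², y = 7 mm, Ī = 14177.33 mm⁴.
By symmetry the centroid is at mid-height, ȳ = 145 mm.
Transfer each piece to the horizontal axis through the centroid using Ī + A·d² with d = y − 145:
  web: d = 0 mm → contributes +36 583 500 mm⁴
  top flange (beyond web): d = 138 mm → contributes +16 544 369 mm⁴
  bottom flange (beyond web): d = -138 mm → contributes +16 544 369 mm⁴
Total I = 69 672 239 mm⁴.

I_x ≈ 6.9672 × 10⁷ mm⁴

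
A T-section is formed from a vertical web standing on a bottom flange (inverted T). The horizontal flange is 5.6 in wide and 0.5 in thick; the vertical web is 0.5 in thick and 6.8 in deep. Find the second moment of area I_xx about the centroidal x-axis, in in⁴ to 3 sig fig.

I_xx ≈ 33.6 in⁴

Treat the section as a set of non-overlapping primitives; coordinates are from the bounding-box lower-left.
Flange: 5.6 × 0.5, A = 2.8 in², y = 0.25 in, Ī = 0.058333 in⁴.
Web: 0.5 × 6.8, A = 3.4 in², y = 3.9 in, Ī = 13.101 in⁴.
Centroid: ȳ = ΣA·y / ΣA = 2.2516 in.
Transfer each piece to the centroidal x-axis using Ī + A·d² with d = y − 2.2516:
  flange: d = -2.0016 in → contributes +11.276 in⁴
  web: d = 1.6484 in → contributes +22.34 in⁴
Total I = 33.616 in⁴.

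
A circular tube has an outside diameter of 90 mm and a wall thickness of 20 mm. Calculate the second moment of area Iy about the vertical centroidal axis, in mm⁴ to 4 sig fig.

Iy ≈ 2.914 × 10⁶ mm⁴

Decompose the section into non-overlapping parts with the origin at the bottom-left of its bounding rectangle.
Outer circle: ⌀90, A = 6361.73 mm², x = 45 mm, Ī = 3 220 623 mm⁴.
Bore (subtracted): ⌀50, A = 1963.5 mm², x = 45 mm, Ī = 306 796 mm⁴.
By symmetry the centroid is at mid-width, x̄ = 45 mm.
All pieces are centred on the vertical centroidal axis, so I = ΣĪ (holes subtracted) = 2 913 827 mm⁴.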